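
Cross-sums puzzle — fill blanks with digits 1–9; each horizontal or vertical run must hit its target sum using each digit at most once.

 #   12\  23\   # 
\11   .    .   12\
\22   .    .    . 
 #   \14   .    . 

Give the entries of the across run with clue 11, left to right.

3, 8

23 in 3 cells must be {6,8,9}.
Nothing is forced directly, so branch on R3C3, whose candidates are 5 or 8 or 9. If R3C3 = 8: then R2C3 would have to be in {5,6,7,8,9} for the 22 across but in {4} for the 12 down — contradiction. If R3C3 = 9: then R2C3 would have to be in {5,6,7,8,9} for the 22 across but in {3} for the 12 down — contradiction. So R3C3 = 5.
R2C3 = 12 − 5 = 7 completes the 12 down.
R3C2 = 14 − 5 = 9 completes the 14 across.
R2C1 = 9: the only remaining digit allowed by both the 22 across and the 12 down.
R2C2 = 22 − 16 = 6 completes the 22 across.
R1C1 = 12 − 9 = 3 completes the 12 down.
R1C2 = 11 − 3 = 8 completes the 11 across.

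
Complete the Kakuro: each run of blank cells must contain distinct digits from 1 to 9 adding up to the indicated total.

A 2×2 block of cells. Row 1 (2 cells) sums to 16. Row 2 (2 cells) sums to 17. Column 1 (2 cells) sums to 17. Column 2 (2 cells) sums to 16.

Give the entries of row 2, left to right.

8, 9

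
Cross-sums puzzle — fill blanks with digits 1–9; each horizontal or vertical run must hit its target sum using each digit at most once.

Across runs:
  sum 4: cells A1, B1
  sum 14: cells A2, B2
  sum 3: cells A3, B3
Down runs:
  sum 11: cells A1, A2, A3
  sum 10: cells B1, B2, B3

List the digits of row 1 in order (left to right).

1, 3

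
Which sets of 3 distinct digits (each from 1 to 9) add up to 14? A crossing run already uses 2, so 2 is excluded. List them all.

3 distinct digits from 1–9 sum between 6 and 24.
Dropping sets that contain 2.

{1,4,9}; {1,5,8}; {1,6,7}; {3,4,7}; {3,5,6}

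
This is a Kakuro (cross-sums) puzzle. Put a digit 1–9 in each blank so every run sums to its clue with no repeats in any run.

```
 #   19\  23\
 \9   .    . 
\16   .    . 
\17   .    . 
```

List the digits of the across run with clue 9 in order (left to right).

3 6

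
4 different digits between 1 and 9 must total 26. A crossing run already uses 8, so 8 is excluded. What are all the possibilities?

{4,6,7,9}

4 distinct digits from 1–9 sum between 10 and 30.
Dropping sets that contain 8.
Only one set works: {4,6,7,9}.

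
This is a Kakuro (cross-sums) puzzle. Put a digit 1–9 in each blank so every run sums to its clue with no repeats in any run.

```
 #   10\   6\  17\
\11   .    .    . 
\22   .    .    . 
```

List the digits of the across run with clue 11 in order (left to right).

17 in 2 cells must be {8,9}.
The 11 across and the 17 down share only 8, so R1C3 = 8.
The 22 across and the 6 down share only 5, so R2C2 = 5.
R2C3 = 17 − 8 = 9 completes the 17 down.
R1C2 = 6 − 5 = 1 completes the 6 down.
R2C1 = 22 − 14 = 8 completes the 22 across.
R1C1 = 11 − 9 = 2 completes the 11 across.

2 1 8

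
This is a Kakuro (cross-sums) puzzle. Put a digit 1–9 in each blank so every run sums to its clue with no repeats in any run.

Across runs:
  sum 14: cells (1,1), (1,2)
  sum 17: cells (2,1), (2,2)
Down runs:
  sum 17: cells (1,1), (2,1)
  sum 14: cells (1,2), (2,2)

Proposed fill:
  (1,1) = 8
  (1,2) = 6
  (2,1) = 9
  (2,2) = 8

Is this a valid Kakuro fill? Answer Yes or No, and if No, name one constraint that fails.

Yes

Across: 8+6=14; 9+8=17. Down: 8+9=17; 6+8=14. No digit repeats within any run.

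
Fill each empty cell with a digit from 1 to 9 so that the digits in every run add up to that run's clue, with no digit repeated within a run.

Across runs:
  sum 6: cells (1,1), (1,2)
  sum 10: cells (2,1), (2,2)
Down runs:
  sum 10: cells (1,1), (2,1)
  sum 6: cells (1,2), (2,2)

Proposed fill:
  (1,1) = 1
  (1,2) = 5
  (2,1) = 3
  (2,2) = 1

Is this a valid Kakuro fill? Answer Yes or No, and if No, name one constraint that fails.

No — the across run (2,1)–(2,2) sums to 4, not 10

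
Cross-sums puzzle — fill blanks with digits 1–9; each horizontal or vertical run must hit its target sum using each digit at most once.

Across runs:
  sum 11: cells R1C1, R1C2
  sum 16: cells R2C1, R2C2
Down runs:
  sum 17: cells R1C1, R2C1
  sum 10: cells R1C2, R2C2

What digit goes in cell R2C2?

7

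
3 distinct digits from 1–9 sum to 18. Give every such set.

3 distinct digits from 1–9 sum between 6 and 24.

{1,8,9}; {2,7,9}; {3,6,9}; {3,7,8}; {4,5,9}; {4,6,8}; {5,6,7}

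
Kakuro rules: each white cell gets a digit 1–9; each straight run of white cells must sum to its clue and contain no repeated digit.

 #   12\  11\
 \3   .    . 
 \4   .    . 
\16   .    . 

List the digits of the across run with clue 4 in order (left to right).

1 3

3 in 2 cells must be {1,2}; 4 in 2 cells must be {1,3}; 16 in 2 cells must be {7,9}.
The 16 across and the 11 down share only 7, so R3C2 = 7.
Given what's placed, R1C2 must be 1 to fit the 3 across and 11 down.
R2C2 = 11 − 8 = 3 completes the 11 down.
R3C1 = 16 − 7 = 9 completes the 16 across.
R1C1 = 3 − 1 = 2 completes the 3 across.
R2C1 = 4 − 3 = 1 completes the 4 across.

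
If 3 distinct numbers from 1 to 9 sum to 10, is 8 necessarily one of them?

Counterexample: {1,2,7} sums to 10 without using 8.

No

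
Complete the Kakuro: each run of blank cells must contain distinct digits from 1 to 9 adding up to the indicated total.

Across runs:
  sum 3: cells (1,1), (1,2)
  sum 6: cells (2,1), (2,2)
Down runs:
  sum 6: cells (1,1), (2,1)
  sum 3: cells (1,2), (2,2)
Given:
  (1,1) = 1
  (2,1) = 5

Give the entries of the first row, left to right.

1, 2

3 in 2 cells must be {1,2}.
(1,2) = 3 − 1 = 2 completes the 3 across.
(2,2) = 6 − 5 = 1 completes the 6 across.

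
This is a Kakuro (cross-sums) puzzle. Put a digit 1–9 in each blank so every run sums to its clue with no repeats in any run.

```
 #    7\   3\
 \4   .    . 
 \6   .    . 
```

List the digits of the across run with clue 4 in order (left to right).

4 in 2 cells must be {1,3}; 3 in 2 cells must be {1,2}.
The 4 across and the 3 down share only 1, so R1C2 = 1.
R2C2 = 3 − 1 = 2 completes the 3 down.
R1C1 = 4 − 1 = 3 completes the 4 across.
R2C1 = 6 − 2 = 4 completes the 6 across.

3 1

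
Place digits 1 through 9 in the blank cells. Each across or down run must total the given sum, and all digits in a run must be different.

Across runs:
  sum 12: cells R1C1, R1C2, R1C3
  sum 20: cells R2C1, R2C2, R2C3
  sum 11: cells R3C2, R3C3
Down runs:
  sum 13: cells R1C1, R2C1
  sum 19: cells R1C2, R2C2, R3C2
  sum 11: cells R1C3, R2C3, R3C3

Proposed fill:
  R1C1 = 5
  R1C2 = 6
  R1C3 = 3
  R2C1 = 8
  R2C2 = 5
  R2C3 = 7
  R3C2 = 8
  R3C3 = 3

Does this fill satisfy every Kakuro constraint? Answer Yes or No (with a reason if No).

No — the across run R1C1–R1C3 sums to 14, not 12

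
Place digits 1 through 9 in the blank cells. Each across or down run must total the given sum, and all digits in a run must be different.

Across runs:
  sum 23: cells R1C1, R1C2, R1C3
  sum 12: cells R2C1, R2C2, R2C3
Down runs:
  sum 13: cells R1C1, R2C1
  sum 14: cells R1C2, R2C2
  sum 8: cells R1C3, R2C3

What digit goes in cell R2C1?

4

23 in 3 cells must be {6,8,9}.
The 23 across and the 8 down share only 6, so R1C3 = 6.
R2C3 = 8 − 6 = 2 completes the 8 down.
Nothing is forced directly, so branch on R2C2, whose candidates are 6 or 9. If R2C2 = 9: then R1C2 would have to be in {8,9} for the 23 across but in {5} for the 14 down — contradiction. So R2C2 = 6.
R1C2 = 14 − 6 = 8 completes the 14 down.
R2C1 = 12 − 8 = 4 completes the 12 across.
R1C1 = 23 − 14 = 9 completes the 23 across.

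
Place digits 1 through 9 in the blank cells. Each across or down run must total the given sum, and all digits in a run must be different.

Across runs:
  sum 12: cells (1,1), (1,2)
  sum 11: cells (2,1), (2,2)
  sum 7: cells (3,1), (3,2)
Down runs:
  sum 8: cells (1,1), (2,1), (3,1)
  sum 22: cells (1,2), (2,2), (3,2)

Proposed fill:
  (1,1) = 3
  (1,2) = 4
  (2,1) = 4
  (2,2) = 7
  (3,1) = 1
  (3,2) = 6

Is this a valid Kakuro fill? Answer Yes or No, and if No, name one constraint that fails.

No — the down run (1,2)–(3,2) sums to 17, not 22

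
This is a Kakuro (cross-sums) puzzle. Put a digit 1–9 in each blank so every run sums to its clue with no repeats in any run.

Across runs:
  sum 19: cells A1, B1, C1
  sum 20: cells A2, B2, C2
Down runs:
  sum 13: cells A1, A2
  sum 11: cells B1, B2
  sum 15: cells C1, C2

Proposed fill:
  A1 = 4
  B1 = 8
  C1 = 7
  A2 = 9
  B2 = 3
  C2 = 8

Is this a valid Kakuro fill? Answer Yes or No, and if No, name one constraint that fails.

Yes

Across: 4+8+7=19; 9+3+8=20. Down: 4+9=13; 8+3=11; 7+8=15. No digit repeats within any run.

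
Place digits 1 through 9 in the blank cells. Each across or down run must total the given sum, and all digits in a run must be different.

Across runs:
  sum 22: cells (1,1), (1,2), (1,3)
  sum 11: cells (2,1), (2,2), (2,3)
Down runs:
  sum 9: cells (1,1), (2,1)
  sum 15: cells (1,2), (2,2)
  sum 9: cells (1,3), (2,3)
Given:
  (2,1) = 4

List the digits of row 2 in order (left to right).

(1,1) = 9 − 4 = 5 completes the 9 down.
Given what's placed, (1,3) must be 8 to fit the 22 across and 9 down.
Given what's placed, (2,2) must be 6 to fit the 11 across and 15 down.
(2,3) = 11 − 10 = 1 completes the 11 across.
(1,2) = 22 − 13 = 9 completes the 22 across.

4, 6, 1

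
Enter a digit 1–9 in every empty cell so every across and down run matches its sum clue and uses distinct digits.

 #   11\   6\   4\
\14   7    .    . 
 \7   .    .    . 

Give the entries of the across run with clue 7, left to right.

4, 2, 1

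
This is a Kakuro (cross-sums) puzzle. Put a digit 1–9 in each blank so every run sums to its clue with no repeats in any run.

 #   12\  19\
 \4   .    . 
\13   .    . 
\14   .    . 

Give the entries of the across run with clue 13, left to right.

4 in 2 cells must be {1,3}.
The 4 across and the 19 down share only 3, so R1C2 = 3.
Given what's placed, R3C2 must be 9 to fit the 14 across and 19 down.
R1C1 = 4 − 3 = 1 completes the 4 across.
R2C2 = 19 − 12 = 7 completes the 19 down.
R3C1 = 14 − 9 = 5 completes the 14 across.
R2C1 = 13 − 7 = 6 completes the 13 across.

6 7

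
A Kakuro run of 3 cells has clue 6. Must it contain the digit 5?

No

The only way to make 6 from 3 distinct digits is {1,2,3}, which does not contain 5.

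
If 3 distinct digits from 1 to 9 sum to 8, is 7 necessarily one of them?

No

Counterexample: {1,2,5} sums to 8 without using 7.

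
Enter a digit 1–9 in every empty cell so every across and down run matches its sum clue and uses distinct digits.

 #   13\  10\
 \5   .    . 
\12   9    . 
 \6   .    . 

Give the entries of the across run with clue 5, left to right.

R2C2 = 12 − 9 = 3 completes the 12 across.
Given what's placed, R3C1 must be 1 to fit the 6 across and 13 down.
R3C2 = 6 − 1 = 5 completes the 6 across.
R1C1 = 13 − 10 = 3 completes the 13 down.
R1C2 = 5 − 3 = 2 completes the 5 across.

3 2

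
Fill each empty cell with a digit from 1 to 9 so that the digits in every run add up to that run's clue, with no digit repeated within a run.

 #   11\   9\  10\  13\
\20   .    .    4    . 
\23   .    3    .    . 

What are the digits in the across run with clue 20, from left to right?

2 6 4 8

R1C2 = 9 − 3 = 6 completes the 9 down.
R2C3 = 10 − 4 = 6 completes the 10 down.
Nothing is forced directly, so branch on R2C1, whose candidates are 5 or 9. If R2C1 = 5: then R1C1 would have to be in {1,2,3,7,8,9} for the 20 across but in {6} for the 11 down — contradiction. So R2C1 = 9.
R1C1 = 11 − 9 = 2 completes the 11 down.
R1C4 = 20 − 12 = 8 completes the 20 across.
R2C4 = 23 − 18 = 5 completes the 23 across.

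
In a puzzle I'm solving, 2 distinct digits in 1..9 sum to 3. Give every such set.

2 distinct digits from 1–9 sum between 3 and 17.
Only one set works: {1,2}.

{1,2}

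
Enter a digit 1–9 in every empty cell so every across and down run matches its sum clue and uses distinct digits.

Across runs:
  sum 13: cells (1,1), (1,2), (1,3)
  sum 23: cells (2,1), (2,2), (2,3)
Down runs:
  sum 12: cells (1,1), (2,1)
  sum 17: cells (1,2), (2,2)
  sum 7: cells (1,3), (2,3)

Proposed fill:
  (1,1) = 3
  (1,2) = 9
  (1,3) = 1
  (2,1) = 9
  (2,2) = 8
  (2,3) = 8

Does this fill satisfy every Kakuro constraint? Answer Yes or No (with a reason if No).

No — the down run (1,3)–(2,3) sums to 9, not 7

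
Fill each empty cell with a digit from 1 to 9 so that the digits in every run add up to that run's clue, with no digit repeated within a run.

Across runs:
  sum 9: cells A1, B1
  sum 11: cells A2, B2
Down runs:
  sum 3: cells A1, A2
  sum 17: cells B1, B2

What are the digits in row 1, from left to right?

3 in 2 cells must be {1,2}; 17 in 2 cells must be {8,9}.
The 9 across and the 17 down share only 8, so B1 = 8.
The 11 across and the 3 down share only 2, so A2 = 2.
B2 = 11 − 2 = 9 completes the 11 across.
A1 = 9 − 8 = 1 completes the 9 across.

1, 8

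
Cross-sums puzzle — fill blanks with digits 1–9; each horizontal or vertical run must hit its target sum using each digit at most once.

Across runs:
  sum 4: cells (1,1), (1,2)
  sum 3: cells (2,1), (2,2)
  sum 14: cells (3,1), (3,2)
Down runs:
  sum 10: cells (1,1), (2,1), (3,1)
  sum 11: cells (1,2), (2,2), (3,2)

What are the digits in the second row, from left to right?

1, 2

4 in 2 cells must be {1,3}; 3 in 2 cells must be {1,2}.
Nothing is forced directly, so branch on (3,1), whose candidates are 5 or 6. If (3,1) = 5: then (3,2) would have to be in {9} for the 14 across but in {1,2,3,4,5,6,7,8} for the 11 down — contradiction. So (3,1) = 6.
Given what's placed, (2,1) must be 1 to fit the 3 across and 10 down.
(2,2) = 3 − 1 = 2 completes the 3 across.
(3,2) = 14 − 6 = 8 completes the 14 across.
(1,1) = 10 − 7 = 3 completes the 10 down.
(1,2) = 4 − 3 = 1 completes the 4 across.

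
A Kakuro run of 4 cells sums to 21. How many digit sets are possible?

11

4 distinct digits from 1–9 sum between 10 and 30.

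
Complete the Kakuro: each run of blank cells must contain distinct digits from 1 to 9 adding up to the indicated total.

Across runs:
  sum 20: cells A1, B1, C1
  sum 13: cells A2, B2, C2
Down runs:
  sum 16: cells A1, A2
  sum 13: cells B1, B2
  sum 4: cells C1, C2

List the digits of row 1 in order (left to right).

9 8 3

16 in 2 cells must be {7,9}; 4 in 2 cells must be {1,3}.
The 20 across and the 4 down share only 3, so C1 = 3.
C2 = 4 − 3 = 1 completes the 4 down.
Given what's placed, A1 must be 9 to fit the 20 across and 16 down.
B1 = 20 − 12 = 8 completes the 20 across.
A2 = 16 − 9 = 7 completes the 16 down.
B2 = 13 − 8 = 5 completes the 13 across.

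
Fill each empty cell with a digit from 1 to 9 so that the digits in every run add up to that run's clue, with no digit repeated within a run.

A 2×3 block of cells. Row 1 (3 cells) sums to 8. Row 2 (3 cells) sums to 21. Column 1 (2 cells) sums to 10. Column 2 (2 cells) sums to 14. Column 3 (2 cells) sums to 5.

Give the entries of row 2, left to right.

8 9 4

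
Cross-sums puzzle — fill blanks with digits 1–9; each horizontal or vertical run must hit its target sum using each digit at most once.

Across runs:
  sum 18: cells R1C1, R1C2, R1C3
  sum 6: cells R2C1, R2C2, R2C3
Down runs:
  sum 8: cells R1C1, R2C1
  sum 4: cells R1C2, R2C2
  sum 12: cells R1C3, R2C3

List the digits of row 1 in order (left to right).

6 3 9

6 in 3 cells must be {1,2,3}; 4 in 2 cells must be {1,3}.
The 6 across and the 12 down share only 3, so R2C3 = 3.
R1C3 = 12 − 3 = 9 completes the 12 down.
Given what's placed, R2C2 must be 1 to fit the 6 across and 4 down.
R1C2 = 4 − 1 = 3 completes the 4 down.
R2C1 = 6 − 4 = 2 completes the 6 across.
R1C1 = 18 − 12 = 6 completes the 18 across.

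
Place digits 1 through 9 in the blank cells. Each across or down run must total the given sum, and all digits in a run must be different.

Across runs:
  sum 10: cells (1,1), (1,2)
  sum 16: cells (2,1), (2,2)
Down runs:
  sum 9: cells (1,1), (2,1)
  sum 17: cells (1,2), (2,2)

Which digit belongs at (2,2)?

16 in 2 cells must be {7,9}; 17 in 2 cells must be {8,9}.
The 16 across and the 9 down share only 7, so (2,1) = 7.
(2,2) = 16 − 7 = 9 completes the 16 across.
(1,1) = 9 − 7 = 2 completes the 9 down.
(1,2) = 10 − 2 = 8 completes the 10 across.

9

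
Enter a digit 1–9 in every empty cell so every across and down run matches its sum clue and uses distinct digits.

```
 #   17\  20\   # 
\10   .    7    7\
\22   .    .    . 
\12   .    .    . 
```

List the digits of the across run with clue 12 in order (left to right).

6 4 2

R1C1 = 10 − 7 = 3 completes the 10 across.
Nothing is forced directly, so branch on R2C3, whose candidates are 5 or 6. If R2C3 = 6: that forces R2C1 = 9, after which R2C2 would have to be in {7} for the 22 across but in {4,5,8,9} for the 20 down — contradiction. So R2C3 = 5.
R3C3 = 7 − 5 = 2 completes the 7 down.
No cell is forced outright now. R3C1 can only be 6 or 9 (the digits allowed by both its 12 across and its 17 down). If R3C1 = 9: then R2C1 would have to be in {8,9} for the 22 across but in {5} for the 17 down — contradiction. So R3C1 = 6.
R2C1 = 17 − 9 = 8 completes the 17 down.
R2C2 = 22 − 13 = 9 completes the 22 across.
R3C2 = 12 − 8 = 4 completes the 12 across.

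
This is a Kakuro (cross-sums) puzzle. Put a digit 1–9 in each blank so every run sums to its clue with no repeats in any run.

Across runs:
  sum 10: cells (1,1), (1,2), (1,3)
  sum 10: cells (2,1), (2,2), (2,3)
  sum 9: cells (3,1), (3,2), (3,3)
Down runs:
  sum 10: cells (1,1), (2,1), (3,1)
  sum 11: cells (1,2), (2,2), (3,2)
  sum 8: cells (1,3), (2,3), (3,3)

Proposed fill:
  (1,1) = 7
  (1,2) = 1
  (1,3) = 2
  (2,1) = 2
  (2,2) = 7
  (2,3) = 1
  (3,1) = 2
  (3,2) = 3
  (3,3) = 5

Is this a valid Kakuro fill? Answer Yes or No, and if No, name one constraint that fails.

No — the across run (3,1)–(3,3) sums to 10, not 9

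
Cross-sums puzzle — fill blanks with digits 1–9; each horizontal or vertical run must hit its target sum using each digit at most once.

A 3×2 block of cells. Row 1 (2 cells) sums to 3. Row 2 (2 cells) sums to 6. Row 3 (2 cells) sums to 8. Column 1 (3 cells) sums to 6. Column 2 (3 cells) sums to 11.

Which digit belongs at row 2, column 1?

3 in 2 cells must be {1,2}; 6 in 3 cells must be {1,2,3}.
Nothing is forced directly, so branch on (1,1), whose candidates are 1 or 2. If (1,1) = 2: that forces (1,2) = 1, (2,1) = 1, after which (2,2) would have to be in {5} for the 6 across but in {2,3,4,6,7,8} for the 11 down — contradiction. So (1,1) = 1.
(1,2) = 3 − 1 = 2 completes the 3 across.
Given what's placed, (2,1) must be 2 to fit the 6 across and 6 down.
(2,2) = 6 − 2 = 4 completes the 6 across.
(3,1) = 6 − 3 = 3 completes the 6 down.
(3,2) = 8 − 3 = 5 completes the 8 across.

2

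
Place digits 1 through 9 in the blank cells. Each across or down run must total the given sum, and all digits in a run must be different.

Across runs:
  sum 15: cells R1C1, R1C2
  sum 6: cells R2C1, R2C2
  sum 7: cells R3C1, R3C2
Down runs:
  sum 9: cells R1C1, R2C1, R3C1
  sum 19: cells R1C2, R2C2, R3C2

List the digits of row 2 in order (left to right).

2 4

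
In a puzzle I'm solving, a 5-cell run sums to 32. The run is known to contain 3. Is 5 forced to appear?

Yes

The only way to make 32 from 5 distinct digits under that restriction is {3,5,7,8,9}, which contains 5.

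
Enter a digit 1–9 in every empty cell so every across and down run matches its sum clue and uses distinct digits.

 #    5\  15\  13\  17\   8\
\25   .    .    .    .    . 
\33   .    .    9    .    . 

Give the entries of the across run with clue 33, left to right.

17 in 2 cells must be {8,9}.
R1C3 = 13 − 9 = 4 completes the 13 down.
R2C4 = 8: the only remaining digit allowed by both the 33 across and the 17 down.
R1C4 = 17 − 8 = 9 completes the 17 down.
Nothing is forced directly, so branch on R2C2, whose candidates are 6 or 7. If R2C2 = 6: then R1C2 would have to be in {1,2,3,5,6,7,8} for the 25 across but in {9} for the 15 down — contradiction. So R2C2 = 7.
R1C2 = 15 − 7 = 8 completes the 15 down.
No cell is forced outright now. R2C1 can only be 3 or 4 (the digits allowed by both its 33 across and its 5 down). If R2C1 = 3: then R1C1 would have to be in {1,3} for the 25 across but in {2} for the 5 down — contradiction. So R2C1 = 4.
R1C1 = 5 − 4 = 1 completes the 5 down.
R1C5 = 25 − 22 = 3 completes the 25 across.
R2C5 = 33 − 28 = 5 completes the 33 across.

4 7 9 8 5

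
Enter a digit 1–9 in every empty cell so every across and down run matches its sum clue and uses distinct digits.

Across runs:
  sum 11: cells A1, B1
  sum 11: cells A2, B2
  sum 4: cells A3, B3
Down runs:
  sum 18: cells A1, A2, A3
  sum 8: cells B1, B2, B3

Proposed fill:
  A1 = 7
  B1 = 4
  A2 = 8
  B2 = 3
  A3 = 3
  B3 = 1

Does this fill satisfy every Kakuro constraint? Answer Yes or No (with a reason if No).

Across: 7+4=11; 8+3=11; 3+1=4. Down: 7+8+3=18; 4+3+1=8. No digit repeats within any run.

Yes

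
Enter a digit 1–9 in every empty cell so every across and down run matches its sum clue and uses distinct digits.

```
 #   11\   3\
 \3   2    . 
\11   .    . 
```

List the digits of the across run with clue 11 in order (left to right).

3 in 2 cells must be {1,2}.
R1C2 = 3 − 2 = 1 completes the 3 across.
R2C1 = 11 − 2 = 9 completes the 11 down.
R2C2 = 11 − 9 = 2 completes the 11 across.

9, 2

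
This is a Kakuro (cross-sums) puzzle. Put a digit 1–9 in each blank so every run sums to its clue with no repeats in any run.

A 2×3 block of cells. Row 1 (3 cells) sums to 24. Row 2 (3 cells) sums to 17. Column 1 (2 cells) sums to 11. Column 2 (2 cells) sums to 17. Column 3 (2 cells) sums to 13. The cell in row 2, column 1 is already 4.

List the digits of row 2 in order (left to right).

24 in 3 cells must be {7,8,9}; 17 in 2 cells must be {8,9}.
(1,1) = 11 − 4 = 7 completes the 11 down.
Given what's placed, (2,2) must be 8 to fit the 17 across and 17 down.
(2,3) = 17 − 12 = 5 completes the 17 across.
(1,2) = 17 − 8 = 9 completes the 17 down.
(1,3) = 24 − 16 = 8 completes the 24 across.

4 8 5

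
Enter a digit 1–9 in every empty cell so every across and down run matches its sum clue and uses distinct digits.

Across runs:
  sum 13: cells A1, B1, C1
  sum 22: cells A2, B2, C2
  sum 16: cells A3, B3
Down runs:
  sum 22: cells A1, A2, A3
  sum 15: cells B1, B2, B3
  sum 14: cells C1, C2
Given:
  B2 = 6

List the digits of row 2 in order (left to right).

16 in 2 cells must be {7,9}.
Given what's placed, C2 must be 9 to fit the 22 across and 14 down.
B3 = 7: the only remaining digit allowed by both the 16 across and the 15 down.
B1 = 15 − 13 = 2 completes the 15 down.
C1 = 14 − 9 = 5 completes the 14 down.
A2 = 22 − 15 = 7 completes the 22 across.
A3 = 16 − 7 = 9 completes the 16 across.
A1 = 13 − 7 = 6 completes the 13 across.

7, 6, 9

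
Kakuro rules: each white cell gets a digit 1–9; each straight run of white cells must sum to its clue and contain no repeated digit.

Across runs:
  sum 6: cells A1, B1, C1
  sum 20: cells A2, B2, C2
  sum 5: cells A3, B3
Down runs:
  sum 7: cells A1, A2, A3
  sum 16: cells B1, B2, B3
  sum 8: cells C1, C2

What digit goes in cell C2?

6 in 3 cells must be {1,2,3}; 7 in 3 cells must be {1,2,4}.
Only 4 fits A2 under both its across sum 20 and down sum 7.
Given what's placed, C2 must be 7 to fit the 20 across and 8 down.

7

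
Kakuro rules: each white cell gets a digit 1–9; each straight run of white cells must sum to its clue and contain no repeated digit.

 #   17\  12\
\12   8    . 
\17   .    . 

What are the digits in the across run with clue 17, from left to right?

9 8

17 in 2 cells must be {8,9}.
R1C2 = 12 − 8 = 4 completes the 12 across.
R2C1 = 17 − 8 = 9 completes the 17 down.
R2C2 = 17 − 9 = 8 completes the 17 across.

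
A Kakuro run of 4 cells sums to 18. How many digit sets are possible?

11

4 distinct digits from 1–9 sum between 10 and 30.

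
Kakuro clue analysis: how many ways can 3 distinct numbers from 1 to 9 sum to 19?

5

3 distinct digits from 1–9 sum between 6 and 24.
Enumerating: {2,8,9}, {3,7,9}, {4,6,9}, {4,7,8}, {5,6,8}.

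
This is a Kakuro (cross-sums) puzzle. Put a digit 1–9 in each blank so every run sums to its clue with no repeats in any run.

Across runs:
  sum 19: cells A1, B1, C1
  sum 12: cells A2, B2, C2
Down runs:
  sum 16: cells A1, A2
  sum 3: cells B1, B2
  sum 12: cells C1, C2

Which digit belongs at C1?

16 in 2 cells must be {7,9}; 3 in 2 cells must be {1,2}.
The 19 across and the 3 down share only 2, so B1 = 2.
B2 = 3 − 2 = 1 completes the 3 down.
Given what's placed, A1 must be 9 to fit the 19 across and 16 down.
C1 = 19 − 11 = 8 completes the 19 across.
A2 = 16 − 9 = 7 completes the 16 down.
C2 = 12 − 8 = 4 completes the 12 across.

8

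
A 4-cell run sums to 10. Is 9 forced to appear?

No

The only way to make 10 from 4 distinct digits is {1,2,3,4}, which does not contain 9.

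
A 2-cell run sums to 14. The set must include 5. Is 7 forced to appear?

The only way to make 14 from 2 distinct digits under that restriction is {5,9}, which does not contain 7.

No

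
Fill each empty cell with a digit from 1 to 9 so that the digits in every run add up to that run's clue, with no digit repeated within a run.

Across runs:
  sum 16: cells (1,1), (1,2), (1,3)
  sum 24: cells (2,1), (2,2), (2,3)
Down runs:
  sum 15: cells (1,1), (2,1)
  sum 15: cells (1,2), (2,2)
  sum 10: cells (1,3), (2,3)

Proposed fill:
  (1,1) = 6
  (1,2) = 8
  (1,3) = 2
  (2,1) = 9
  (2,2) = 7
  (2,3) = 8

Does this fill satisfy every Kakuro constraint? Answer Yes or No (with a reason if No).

Across: 6+8+2=16; 9+7+8=24. Down: 6+9=15; 8+7=15; 2+8=10. No digit repeats within any run.

Yes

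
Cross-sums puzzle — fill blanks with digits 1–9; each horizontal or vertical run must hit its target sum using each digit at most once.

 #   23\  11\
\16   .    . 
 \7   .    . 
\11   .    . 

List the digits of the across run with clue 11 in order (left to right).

8, 3

16 in 2 cells must be {7,9}; 23 in 3 cells must be {6,8,9}.
The 16 across and the 23 down share only 9, so R1C1 = 9.
R1C2 = 16 − 9 = 7 completes the 16 across.
Given what's placed, R2C1 must be 6 to fit the 7 across and 23 down.
R2C2 = 7 − 6 = 1 completes the 7 across.
R3C1 = 23 − 15 = 8 completes the 23 down.
R3C2 = 11 − 8 = 3 completes the 11 across.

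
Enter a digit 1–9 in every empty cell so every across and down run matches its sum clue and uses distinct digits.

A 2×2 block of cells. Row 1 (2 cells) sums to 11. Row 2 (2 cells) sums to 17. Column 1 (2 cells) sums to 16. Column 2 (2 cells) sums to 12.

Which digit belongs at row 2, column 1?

17 in 2 cells must be {8,9}; 16 in 2 cells must be {7,9}.
The 17 across and the 16 down share only 9, so (2,1) = 9.
(2,2) = 17 − 9 = 8 completes the 17 across.
(1,1) = 16 − 9 = 7 completes the 16 down.
(1,2) = 11 − 7 = 4 completes the 11 across.

9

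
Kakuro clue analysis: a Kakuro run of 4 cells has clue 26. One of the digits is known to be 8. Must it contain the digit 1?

No

Counterexample: {2,7,8,9} sums to 26 under that restriction without using 1.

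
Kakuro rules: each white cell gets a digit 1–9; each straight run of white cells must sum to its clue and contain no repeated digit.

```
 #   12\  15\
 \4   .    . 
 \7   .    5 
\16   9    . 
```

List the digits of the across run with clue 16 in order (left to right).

9 7

4 in 2 cells must be {1,3}; 16 in 2 cells must be {7,9}.
R1C1 = 1: the only remaining digit allowed by both the 4 across and the 12 down.
R1C2 = 4 − 1 = 3 completes the 4 across.
R2C1 = 7 − 5 = 2 completes the 7 across.
R3C2 = 16 − 9 = 7 completes the 16 across.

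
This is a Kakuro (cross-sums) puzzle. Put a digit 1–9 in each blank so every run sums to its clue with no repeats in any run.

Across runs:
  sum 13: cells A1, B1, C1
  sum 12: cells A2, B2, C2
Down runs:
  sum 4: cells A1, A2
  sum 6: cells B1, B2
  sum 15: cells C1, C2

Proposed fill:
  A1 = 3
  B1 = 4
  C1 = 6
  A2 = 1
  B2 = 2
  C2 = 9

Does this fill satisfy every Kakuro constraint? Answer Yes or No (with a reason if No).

Yes

Across: 3+4+6=13; 1+2+9=12. Down: 3+1=4; 4+2=6; 6+9=15. No digit repeats within any run.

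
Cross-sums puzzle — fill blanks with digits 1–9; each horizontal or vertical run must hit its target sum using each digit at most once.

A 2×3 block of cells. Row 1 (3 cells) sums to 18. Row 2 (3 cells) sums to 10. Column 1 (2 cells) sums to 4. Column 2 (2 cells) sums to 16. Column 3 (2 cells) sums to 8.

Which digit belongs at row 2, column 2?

7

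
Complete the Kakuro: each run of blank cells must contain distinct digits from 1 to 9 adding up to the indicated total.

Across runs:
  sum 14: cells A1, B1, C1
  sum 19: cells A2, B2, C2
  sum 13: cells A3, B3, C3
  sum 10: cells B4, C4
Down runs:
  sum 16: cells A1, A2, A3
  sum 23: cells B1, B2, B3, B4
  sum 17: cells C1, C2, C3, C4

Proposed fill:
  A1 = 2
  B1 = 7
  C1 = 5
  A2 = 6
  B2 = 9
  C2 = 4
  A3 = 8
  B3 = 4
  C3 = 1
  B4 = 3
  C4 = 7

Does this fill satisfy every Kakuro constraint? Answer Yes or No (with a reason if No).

Across: 2+7+5=14; 6+9+4=19; 8+4+1=13; 3+7=10. Down: 2+6+8=16; 7+9+4+3=23; 5+4+1+7=17. No digit repeats within any run.

Yes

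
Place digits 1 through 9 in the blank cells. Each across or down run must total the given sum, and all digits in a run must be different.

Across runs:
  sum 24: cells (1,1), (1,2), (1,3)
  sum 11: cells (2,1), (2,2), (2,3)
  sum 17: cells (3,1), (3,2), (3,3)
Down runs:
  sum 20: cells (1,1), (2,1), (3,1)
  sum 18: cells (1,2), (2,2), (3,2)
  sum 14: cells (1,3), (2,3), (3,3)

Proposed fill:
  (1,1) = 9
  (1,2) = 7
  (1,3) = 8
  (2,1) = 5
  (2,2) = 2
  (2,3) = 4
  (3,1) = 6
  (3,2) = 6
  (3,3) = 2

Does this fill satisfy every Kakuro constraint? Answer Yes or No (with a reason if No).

No — the across run (3,1)–(3,3) sums to 14, not 17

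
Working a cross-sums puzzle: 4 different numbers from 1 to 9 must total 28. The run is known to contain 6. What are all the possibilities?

{5,6,8,9}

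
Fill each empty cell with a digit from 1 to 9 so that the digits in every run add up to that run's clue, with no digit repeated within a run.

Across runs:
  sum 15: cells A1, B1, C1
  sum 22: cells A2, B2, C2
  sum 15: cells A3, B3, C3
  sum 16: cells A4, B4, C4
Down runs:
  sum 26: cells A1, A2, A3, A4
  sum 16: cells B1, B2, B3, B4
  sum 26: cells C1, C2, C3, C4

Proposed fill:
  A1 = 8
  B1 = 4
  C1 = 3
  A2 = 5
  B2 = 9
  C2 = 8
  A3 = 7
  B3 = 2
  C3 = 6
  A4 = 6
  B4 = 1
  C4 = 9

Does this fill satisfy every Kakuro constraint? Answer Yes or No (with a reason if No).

Yes

Across: 8+4+3=15; 5+9+8=22; 7+2+6=15; 6+1+9=16. Down: 8+5+7+6=26; 4+9+2+1=16; 3+8+6+9=26. No digit repeats within any run.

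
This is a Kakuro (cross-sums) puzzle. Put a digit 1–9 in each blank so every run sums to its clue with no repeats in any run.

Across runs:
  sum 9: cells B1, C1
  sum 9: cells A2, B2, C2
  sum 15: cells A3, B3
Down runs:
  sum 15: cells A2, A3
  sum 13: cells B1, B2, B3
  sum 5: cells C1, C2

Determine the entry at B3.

The 9 across and the 15 down share only 6, so A2 = 6.
A3 = 15 − 6 = 9 completes the 15 down.
B3 = 15 − 9 = 6 completes the 15 across.
B2 = 2: the only remaining digit allowed by both the 9 across and the 13 down.
C2 = 9 − 8 = 1 completes the 9 across.
B1 = 13 − 8 = 5 completes the 13 down.
C1 = 9 − 5 = 4 completes the 9 across.

6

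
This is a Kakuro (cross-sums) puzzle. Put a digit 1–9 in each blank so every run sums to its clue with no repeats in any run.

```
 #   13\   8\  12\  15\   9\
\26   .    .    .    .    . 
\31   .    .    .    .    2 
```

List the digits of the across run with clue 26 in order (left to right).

8, 1, 4, 6, 7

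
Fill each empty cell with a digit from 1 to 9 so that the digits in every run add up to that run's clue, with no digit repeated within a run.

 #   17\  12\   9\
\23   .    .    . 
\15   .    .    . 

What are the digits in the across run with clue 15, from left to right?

8, 4, 3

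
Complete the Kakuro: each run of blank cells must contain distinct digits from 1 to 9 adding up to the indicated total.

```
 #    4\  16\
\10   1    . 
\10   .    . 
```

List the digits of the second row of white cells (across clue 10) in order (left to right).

3, 7

4 in 2 cells must be {1,3}; 16 in 2 cells must be {7,9}.
R1C2 = 10 − 1 = 9 completes the 10 across.
R2C1 = 4 − 1 = 3 completes the 4 down.
R2C2 = 10 − 3 = 7 completes the 10 across.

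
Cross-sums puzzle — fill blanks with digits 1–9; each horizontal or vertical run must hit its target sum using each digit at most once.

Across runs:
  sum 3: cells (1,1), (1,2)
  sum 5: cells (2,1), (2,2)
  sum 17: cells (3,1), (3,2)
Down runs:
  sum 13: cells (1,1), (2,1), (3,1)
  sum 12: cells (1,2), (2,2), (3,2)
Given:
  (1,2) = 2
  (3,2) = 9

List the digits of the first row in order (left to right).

3 in 2 cells must be {1,2}; 17 in 2 cells must be {8,9}.
(1,1) = 3 − 2 = 1 completes the 3 across.
(2,2) = 12 − 11 = 1 completes the 12 down.
(3,1) = 17 − 9 = 8 completes the 17 across.
(2,1) = 5 − 1 = 4 completes the 5 across.

1, 2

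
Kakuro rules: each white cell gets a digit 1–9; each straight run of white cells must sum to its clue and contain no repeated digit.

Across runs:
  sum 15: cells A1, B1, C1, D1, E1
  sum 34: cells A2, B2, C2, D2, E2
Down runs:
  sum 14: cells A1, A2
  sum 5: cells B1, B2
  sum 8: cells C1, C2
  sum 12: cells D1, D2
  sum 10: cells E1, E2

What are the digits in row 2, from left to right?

9, 4, 6, 8, 7

15 in 5 cells must be {1,2,3,4,5}; 34 in 5 cells must be {4,6,7,8,9}.
Only 5 fits A1 under both its across sum 15 and down sum 14.
A2 = 14 − 5 = 9 completes the 14 down.
Given what's placed, B2 must be 4 to fit the 34 across and 5 down.
B1 = 5 − 4 = 1 completes the 5 down.
No cell is forced outright now. C2 can only be 6 or 7 (the digits allowed by both its 34 across and its 8 down). If C2 = 7: then C1 would have to be in {2,3,4} for the 15 across but in {1} for the 8 down — contradiction. So C2 = 6.
C1 = 8 − 6 = 2 completes the 8 down.
Nothing is forced directly, so branch on D2, whose candidates are 7 or 8. If D2 = 7: then D1 would have to be in {3,4} for the 15 across but in {5} for the 12 down — contradiction. So D2 = 8.
D1 = 12 − 8 = 4 completes the 12 down.
E1 = 15 − 12 = 3 completes the 15 across.
E2 = 34 − 27 = 7 completes the 34 across.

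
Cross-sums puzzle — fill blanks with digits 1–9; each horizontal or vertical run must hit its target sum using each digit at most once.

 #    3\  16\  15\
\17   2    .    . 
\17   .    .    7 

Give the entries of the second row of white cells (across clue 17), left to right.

1, 9, 7

3 in 2 cells must be {1,2}; 16 in 2 cells must be {7,9}.
R1C3 = 15 − 7 = 8 completes the 15 down.
R2C1 = 3 − 2 = 1 completes the 3 down.
R2C2 = 17 − 8 = 9 completes the 17 across.
R1C2 = 17 − 10 = 7 completes the 17 across.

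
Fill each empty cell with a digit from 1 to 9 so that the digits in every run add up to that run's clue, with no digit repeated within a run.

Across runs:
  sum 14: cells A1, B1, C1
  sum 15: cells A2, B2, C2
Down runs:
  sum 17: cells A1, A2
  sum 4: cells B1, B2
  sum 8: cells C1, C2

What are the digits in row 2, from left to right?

8, 1, 6

17 in 2 cells must be {8,9}; 4 in 2 cells must be {1,3}.
Nothing is forced directly, so branch on B1, whose candidates are 1 or 3. If B1 = 1: that forces B2 = 3, A2 = 8, after which C2 would have to be in {4} for the 15 across but in {1,2,3,5,6,7} for the 8 down — contradiction. So B1 = 3.
Given what's placed, A1 must be 9 to fit the 14 across and 17 down.
C1 = 14 − 12 = 2 completes the 14 across.
A2 = 17 − 9 = 8 completes the 17 down.
B2 = 4 − 3 = 1 completes the 4 down.
C2 = 15 − 9 = 6 completes the 15 across.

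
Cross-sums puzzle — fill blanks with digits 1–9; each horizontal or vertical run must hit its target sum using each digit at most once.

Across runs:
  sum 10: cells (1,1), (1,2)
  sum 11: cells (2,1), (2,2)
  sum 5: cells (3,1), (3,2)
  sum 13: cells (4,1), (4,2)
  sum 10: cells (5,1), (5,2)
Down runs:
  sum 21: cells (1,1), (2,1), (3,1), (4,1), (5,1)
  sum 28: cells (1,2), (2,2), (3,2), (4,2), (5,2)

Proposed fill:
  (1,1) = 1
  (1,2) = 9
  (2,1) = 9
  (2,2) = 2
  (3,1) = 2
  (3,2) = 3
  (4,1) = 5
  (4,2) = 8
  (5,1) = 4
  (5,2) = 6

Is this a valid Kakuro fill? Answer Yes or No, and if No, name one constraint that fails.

Yes

Across: 1+9=10; 9+2=11; 2+3=5; 5+8=13; 4+6=10. Down: 1+9+2+5+4=21; 9+2+3+8+6=28. No digit repeats within any run.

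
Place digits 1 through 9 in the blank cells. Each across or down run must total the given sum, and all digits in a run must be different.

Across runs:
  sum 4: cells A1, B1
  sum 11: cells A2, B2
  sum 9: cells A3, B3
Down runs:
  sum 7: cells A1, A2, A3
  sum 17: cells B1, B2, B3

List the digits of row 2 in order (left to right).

2 9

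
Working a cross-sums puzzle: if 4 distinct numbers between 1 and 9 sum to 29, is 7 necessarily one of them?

Yes

The only way to make 29 from 4 distinct digits is {5,7,8,9}, which contains 7.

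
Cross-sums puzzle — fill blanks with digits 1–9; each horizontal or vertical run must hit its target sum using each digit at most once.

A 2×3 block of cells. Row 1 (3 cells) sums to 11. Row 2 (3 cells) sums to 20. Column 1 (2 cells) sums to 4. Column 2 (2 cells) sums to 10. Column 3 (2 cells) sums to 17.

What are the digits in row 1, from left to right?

4 in 2 cells must be {1,3}; 17 in 2 cells must be {8,9}.
The 11 across and the 17 down share only 8, so (1,3) = 8.
The 20 across and the 4 down share only 3, so (2,1) = 3.
(2,3) = 17 − 8 = 9 completes the 17 down.
(1,1) = 4 − 3 = 1 completes the 4 down.
(1,2) = 11 − 9 = 2 completes the 11 across.
(2,2) = 20 − 12 = 8 completes the 20 across.

1 2 8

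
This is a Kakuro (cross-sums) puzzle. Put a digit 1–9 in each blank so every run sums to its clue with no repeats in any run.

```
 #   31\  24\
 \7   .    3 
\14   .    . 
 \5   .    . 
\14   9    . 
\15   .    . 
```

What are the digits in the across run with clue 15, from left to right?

7 8

R1C1 = 7 − 3 = 4 completes the 7 across.
Given what's placed, R3C1 must be 3 to fit the 5 across and 31 down.
R3C2 = 5 − 3 = 2 completes the 5 across.
R4C2 = 14 − 9 = 5 completes the 14 across.
Given what's placed, R2C1 must be 8 to fit the 14 across and 31 down.
R2C2 = 14 − 8 = 6 completes the 14 across.
R5C1 = 31 − 24 = 7 completes the 31 down.
R5C2 = 15 − 7 = 8 completes the 15 across.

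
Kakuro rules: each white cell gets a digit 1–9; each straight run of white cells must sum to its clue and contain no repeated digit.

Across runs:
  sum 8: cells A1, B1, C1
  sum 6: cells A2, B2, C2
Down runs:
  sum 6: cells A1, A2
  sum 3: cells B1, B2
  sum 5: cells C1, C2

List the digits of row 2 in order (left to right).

6 in 3 cells must be {1,2,3}; 3 in 2 cells must be {1,2}.
Nothing is forced directly, so branch on B1, whose candidates are 1 or 2. If B1 = 2: that forces C1 = 1, B2 = 1, after which C2 would have to be in {2,3} for the 6 across but in {4} for the 5 down — contradiction. So B1 = 1.
B2 = 3 − 1 = 2 completes the 3 down.
Given what's placed, A2 must be 1 to fit the 6 across and 6 down.
C2 = 6 − 3 = 3 completes the 6 across.
A1 = 6 − 1 = 5 completes the 6 down.
C1 = 8 − 6 = 2 completes the 8 across.

1 2 3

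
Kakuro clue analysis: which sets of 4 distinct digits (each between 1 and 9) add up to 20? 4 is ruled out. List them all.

{1,2,8,9}; {1,3,7,9}; {1,5,6,8}; {2,3,6,9}; {2,3,7,8}; {2,5,6,7}

4 distinct digits from 1–9 sum between 10 and 30.
Dropping sets that contain 4.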